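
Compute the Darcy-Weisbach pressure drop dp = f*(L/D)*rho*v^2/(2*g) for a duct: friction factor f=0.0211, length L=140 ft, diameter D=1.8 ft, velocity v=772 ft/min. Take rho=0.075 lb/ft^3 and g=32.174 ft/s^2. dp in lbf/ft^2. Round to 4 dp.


v_fps = 772/60 = 12.8667 ft/s
dp = 0.0211*(140/1.8)*0.075*12.8667^2/(2*32.174) = 0.3167 lbf/ft^2

0.3167 lbf/ft^2


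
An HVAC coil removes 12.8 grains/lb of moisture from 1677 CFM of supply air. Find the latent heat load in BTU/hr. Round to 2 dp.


Q = 0.68 * 1677 * 12.8 = 14596.61 BTU/hr

14596.61 BTU/hr


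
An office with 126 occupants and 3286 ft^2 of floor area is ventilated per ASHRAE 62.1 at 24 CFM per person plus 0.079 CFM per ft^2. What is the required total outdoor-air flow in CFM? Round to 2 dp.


Total = 126*24 + 3286*0.079 = 3283.59 CFM

3283.59 CFM


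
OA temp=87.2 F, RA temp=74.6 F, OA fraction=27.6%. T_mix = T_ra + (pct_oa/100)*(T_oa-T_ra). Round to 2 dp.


T_mix = 74.6 + (27.6/100)*(87.2-74.6) = 78.08 F

78.08 F


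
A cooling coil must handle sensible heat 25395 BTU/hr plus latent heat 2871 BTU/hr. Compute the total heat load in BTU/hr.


Qt = 25395 + 2871 = 28266 BTU/hr

28266 BTU/hr


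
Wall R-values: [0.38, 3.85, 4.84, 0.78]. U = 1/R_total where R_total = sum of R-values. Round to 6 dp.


R_total = 0.38 + 3.85 + 4.84 + 0.78 = 9.85
U = 1/9.85 = 0.101523

0.101523


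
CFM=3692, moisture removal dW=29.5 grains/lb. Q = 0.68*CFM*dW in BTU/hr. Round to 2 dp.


Q = 0.68 * 3692 * 29.5 = 74061.52 BTU/hr

74061.52 BTU/hr


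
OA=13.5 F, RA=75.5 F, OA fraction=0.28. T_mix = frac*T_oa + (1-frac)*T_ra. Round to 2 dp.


T_mix = 0.28*13.5 + 0.72*75.5 = 58.14 F

58.14 F


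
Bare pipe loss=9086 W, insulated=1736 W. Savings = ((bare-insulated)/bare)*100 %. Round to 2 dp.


Savings = ((9086-1736)/9086)*100 = 80.89 %

80.89 %


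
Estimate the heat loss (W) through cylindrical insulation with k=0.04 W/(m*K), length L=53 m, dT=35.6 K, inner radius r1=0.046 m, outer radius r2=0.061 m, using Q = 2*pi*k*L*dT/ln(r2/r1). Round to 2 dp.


Q = 2*pi*0.04*53*35.6/ln(0.061/0.046) = 1680.19 W

1680.19 W


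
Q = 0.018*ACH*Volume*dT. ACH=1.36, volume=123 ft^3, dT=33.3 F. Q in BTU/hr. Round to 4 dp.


Q = 0.018 * 1.36 * 123 * 33.3 = 100.2676 BTU/hr

100.2676 BTU/hr


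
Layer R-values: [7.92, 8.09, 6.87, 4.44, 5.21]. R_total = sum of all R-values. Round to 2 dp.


R_total = 7.92 + 8.09 + 6.87 + 4.44 + 5.21 = 32.53

32.53


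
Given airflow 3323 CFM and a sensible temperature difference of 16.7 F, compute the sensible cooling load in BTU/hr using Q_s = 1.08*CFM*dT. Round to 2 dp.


Q = 1.08 * 3323 * 16.7 = 59933.63 BTU/hr

59933.63 BTU/hr


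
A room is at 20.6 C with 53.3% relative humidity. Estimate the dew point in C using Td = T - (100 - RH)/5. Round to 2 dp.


Td = 20.6 - (100-53.3)/5 = 11.26 C

11.26 C


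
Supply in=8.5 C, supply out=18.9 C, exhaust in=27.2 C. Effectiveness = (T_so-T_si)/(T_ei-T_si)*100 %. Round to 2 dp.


eff = (18.9-8.5)/(27.2-8.5)*100 = 55.61 %

55.61 %


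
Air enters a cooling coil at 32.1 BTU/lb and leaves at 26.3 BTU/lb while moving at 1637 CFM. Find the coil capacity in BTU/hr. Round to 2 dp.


Q = 4.5 * 1637 * (32.1 - 26.3) = 42725.70 BTU/hr

42725.70 BTU/hr


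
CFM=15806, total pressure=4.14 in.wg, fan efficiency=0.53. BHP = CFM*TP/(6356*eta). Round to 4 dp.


BHP = 15806 * 4.14 / (6356 * 0.53) = 19.4251 hp

19.4251 hp


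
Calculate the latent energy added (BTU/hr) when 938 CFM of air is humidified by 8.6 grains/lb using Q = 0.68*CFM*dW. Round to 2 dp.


Q = 0.68 * 938 * 8.6 = 5485.42 BTU/hr

5485.42 BTU/hr


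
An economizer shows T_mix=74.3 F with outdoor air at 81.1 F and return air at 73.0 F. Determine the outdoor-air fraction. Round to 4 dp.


frac = (74.3 - 73.0) / (81.1 - 73.0) = 0.1605

0.1605


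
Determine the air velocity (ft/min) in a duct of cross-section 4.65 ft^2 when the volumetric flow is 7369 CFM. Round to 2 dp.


V = 7369 / 4.65 = 1584.73 ft/min

1584.73 ft/min


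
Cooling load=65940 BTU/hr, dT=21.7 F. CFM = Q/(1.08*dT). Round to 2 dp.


CFM = 65940 / (1.08 * 21.7) = 2813.62

2813.62 CFM


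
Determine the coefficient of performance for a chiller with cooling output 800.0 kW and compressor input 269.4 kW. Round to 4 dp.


COP = 800.0 / 269.4 = 2.9696

2.9696


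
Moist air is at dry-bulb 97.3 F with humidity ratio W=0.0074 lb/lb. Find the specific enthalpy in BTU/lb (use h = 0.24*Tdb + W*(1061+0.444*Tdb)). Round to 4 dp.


h = 0.24*97.3 + 0.0074*(1061+0.444*97.3) = 31.5231 BTU/lb

31.5231 BTU/lb


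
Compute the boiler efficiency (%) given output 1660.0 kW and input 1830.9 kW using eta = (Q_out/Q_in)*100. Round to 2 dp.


eta = (1660.0/1830.9)*100 = 90.67 %

90.67 %


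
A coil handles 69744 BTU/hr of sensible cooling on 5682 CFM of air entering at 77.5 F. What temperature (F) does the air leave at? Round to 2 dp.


dT = 69744/(1.08*5682) = 11.3653
T_leave = 77.5 - 11.3653 = 66.13 F

66.13 F


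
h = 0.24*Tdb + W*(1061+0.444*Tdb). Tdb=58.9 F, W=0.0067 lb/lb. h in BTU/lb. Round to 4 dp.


h = 0.24*58.9 + 0.0067*(1061+0.444*58.9) = 21.4199 BTU/lb

21.4199 BTU/lb


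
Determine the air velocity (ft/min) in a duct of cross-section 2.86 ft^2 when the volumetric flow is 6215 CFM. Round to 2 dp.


V = 6215 / 2.86 = 2173.08 ft/min

2173.08 ft/min


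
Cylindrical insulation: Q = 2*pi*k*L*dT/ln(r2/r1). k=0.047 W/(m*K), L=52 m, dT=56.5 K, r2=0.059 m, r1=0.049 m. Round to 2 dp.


Q = 2*pi*0.047*52*56.5/ln(0.059/0.049) = 4671.73 W

4671.73 W


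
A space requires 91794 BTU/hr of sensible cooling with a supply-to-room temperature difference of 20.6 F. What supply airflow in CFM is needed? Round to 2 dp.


CFM = 91794 / (1.08 * 20.6) = 4125.94

4125.94 CFM


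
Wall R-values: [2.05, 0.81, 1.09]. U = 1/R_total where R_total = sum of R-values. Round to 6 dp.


R_total = 2.05 + 0.81 + 1.09 = 3.95
U = 1/3.95 = 0.253165

0.253165


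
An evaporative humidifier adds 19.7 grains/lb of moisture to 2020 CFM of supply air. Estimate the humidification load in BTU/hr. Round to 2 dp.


Q = 0.68 * 2020 * 19.7 = 27059.92 BTU/hr

27059.92 BTU/hr


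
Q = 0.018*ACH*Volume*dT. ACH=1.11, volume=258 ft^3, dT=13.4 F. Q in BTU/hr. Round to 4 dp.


Q = 0.018 * 1.11 * 258 * 13.4 = 69.0749 BTU/hr

69.0749 BTU/hr


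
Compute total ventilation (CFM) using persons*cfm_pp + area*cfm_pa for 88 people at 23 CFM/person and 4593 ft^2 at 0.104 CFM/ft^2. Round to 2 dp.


Total = 88*23 + 4593*0.104 = 2501.67 CFM

2501.67 CFM


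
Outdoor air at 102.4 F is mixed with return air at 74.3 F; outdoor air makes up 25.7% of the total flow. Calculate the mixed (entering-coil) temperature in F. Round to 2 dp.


T_mix = 74.3 + (25.7/100)*(102.4-74.3) = 81.52 F

81.52 F


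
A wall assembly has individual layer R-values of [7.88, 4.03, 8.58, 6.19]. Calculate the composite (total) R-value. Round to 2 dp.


R_total = 7.88 + 4.03 + 8.58 + 6.19 = 26.68

26.68


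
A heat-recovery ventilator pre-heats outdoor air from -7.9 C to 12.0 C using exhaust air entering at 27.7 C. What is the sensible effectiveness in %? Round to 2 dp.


eff = (12.0-(-7.9))/(27.7-(-7.9))*100 = 55.90 %

55.90 %


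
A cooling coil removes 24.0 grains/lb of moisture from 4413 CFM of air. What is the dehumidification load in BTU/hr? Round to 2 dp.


Q = 0.68 * 4413 * 24.0 = 72020.16 BTU/hr

72020.16 BTU/hr


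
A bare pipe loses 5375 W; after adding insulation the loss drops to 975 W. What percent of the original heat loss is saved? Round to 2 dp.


Savings = ((5375-975)/5375)*100 = 81.86 %

81.86 %


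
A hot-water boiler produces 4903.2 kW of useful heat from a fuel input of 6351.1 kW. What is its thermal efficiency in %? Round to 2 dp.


eta = (4903.2/6351.1)*100 = 77.20 %

77.20 %


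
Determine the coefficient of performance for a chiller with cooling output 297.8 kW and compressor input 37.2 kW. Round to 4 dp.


COP = 297.8 / 37.2 = 8.0054

8.0054


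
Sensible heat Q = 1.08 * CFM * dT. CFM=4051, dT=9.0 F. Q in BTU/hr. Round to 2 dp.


Q = 1.08 * 4051 * 9.0 = 39375.72 BTU/hr

39375.72 BTU/hr


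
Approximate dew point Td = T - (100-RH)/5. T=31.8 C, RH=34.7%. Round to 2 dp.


Td = 31.8 - (100-34.7)/5 = 18.74 C

18.74 C


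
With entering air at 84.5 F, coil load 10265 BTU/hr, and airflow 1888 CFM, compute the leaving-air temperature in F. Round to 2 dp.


dT = 10265/(1.08*1888) = 5.0342
T_leave = 84.5 - 5.0342 = 79.47 F

79.47 F


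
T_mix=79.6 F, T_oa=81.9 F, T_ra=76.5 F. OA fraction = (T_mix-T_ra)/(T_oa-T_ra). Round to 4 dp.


frac = (79.6 - 76.5) / (81.9 - 76.5) = 0.5741

0.5741


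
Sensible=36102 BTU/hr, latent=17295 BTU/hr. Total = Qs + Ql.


Qt = 36102 + 17295 = 53397 BTU/hr

53397 BTU/hr


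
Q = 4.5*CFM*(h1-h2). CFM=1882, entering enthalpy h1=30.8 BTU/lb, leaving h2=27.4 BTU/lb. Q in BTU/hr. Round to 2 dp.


Q = 4.5 * 1882 * (30.8 - 27.4) = 28794.60 BTU/hr

28794.60 BTU/hr


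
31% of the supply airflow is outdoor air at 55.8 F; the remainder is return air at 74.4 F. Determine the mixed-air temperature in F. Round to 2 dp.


T_mix = 0.31*55.8 + 0.69*74.4 = 68.63 F

68.63 F


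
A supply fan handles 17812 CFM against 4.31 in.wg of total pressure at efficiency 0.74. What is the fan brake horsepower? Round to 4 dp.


BHP = 17812 * 4.31 / (6356 * 0.74) = 16.3220 hp

16.3220 hp


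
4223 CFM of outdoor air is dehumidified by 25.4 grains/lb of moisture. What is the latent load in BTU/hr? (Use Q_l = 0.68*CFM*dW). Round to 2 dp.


Q = 0.68 * 4223 * 25.4 = 72939.66 BTU/hr

72939.66 BTU/hr


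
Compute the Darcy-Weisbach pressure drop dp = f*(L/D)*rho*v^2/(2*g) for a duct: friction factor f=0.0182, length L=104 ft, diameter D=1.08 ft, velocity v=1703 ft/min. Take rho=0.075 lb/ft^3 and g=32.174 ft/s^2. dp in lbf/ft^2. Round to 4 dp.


v_fps = 1703/60 = 28.3833 ft/s
dp = 0.0182*(104/1.08)*0.075*28.3833^2/(2*32.174) = 1.6456 lbf/ft^2

1.6456 lbf/ft^2


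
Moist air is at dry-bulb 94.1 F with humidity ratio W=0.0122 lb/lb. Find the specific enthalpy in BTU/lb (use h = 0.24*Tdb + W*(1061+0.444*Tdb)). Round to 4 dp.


h = 0.24*94.1 + 0.0122*(1061+0.444*94.1) = 36.0379 BTU/lb

36.0379 BTU/lb


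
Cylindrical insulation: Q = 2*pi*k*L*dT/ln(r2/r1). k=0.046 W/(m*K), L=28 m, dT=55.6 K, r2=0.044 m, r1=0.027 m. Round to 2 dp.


Q = 2*pi*0.046*28*55.6/ln(0.044/0.027) = 921.38 W

921.38 W


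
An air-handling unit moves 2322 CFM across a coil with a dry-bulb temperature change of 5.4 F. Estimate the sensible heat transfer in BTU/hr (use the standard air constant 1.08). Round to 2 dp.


Q = 1.08 * 2322 * 5.4 = 13541.90 BTU/hr

13541.90 BTU/hr


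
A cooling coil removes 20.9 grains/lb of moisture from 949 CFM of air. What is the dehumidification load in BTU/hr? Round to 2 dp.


Q = 0.68 * 949 * 20.9 = 13487.19 BTU/hr

13487.19 BTU/hr


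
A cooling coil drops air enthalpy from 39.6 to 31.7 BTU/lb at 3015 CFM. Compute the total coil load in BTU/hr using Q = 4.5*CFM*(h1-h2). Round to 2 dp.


Q = 4.5 * 3015 * (39.6 - 31.7) = 107183.25 BTU/hr

107183.25 BTU/hr


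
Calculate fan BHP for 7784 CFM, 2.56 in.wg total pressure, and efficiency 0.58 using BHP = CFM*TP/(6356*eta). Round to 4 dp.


BHP = 7784 * 2.56 / (6356 * 0.58) = 5.4054 hp

5.4054 hp


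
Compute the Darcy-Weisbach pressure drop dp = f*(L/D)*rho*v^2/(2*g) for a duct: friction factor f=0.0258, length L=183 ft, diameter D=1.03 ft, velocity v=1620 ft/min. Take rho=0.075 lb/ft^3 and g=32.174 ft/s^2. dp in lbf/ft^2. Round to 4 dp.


v_fps = 1620/60 = 27.0 ft/s
dp = 0.0258*(183/1.03)*0.075*27.0^2/(2*32.174) = 3.8948 lbf/ft^2

3.8948 lbf/ft^2


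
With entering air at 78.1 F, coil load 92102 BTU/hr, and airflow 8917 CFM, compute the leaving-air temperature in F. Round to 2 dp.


dT = 92102/(1.08*8917) = 9.5637
T_leave = 78.1 - 9.5637 = 68.54 F

68.54 F


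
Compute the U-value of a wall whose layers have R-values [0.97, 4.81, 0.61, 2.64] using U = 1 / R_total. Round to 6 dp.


R_total = 0.97 + 4.81 + 0.61 + 2.64 = 9.03
U = 1/9.03 = 0.110742

0.110742


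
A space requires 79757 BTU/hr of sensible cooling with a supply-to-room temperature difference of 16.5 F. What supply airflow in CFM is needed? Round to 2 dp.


CFM = 79757 / (1.08 * 16.5) = 4475.70

4475.70 CFM


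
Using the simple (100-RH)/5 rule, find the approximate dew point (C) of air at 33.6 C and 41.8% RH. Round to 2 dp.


Td = 33.6 - (100-41.8)/5 = 21.96 C

21.96 C


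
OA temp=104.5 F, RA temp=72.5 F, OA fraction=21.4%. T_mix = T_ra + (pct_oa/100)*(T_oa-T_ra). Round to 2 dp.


T_mix = 72.5 + (21.4/100)*(104.5-72.5) = 79.35 F

79.35 F


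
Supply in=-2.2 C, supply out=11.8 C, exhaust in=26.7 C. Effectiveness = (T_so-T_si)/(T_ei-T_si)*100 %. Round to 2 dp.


eff = (11.8-(-2.2))/(26.7-(-2.2))*100 = 48.44 %

48.44 %


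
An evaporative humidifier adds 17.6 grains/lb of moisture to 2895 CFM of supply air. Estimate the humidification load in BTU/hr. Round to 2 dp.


Q = 0.68 * 2895 * 17.6 = 34647.36 BTU/hr

34647.36 BTU/hr


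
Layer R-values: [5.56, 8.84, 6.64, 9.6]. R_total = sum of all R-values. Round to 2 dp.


R_total = 5.56 + 8.84 + 6.64 + 9.6 = 30.64

30.64


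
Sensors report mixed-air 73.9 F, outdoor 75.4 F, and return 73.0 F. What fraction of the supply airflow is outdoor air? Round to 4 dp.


frac = (73.9 - 73.0) / (75.4 - 73.0) = 0.3750

0.3750


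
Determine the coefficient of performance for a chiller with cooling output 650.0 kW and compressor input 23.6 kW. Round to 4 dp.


COP = 650.0 / 23.6 = 27.5424

27.5424


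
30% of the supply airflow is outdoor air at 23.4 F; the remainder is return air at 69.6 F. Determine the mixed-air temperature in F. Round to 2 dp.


T_mix = 0.3*23.4 + 0.7*69.6 = 55.74 F

55.74 F


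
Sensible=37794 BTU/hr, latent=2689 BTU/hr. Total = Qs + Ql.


Qt = 37794 + 2689 = 40483 BTU/hr

40483 BTU/hr


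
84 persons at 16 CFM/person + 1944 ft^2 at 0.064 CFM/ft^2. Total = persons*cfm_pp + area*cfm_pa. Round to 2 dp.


Total = 84*16 + 1944*0.064 = 1468.42 CFM

1468.42 CFM


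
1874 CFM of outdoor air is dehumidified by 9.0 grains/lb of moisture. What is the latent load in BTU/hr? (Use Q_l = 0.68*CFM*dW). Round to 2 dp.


Q = 0.68 * 1874 * 9.0 = 11468.88 BTU/hr

11468.88 BTU/hr


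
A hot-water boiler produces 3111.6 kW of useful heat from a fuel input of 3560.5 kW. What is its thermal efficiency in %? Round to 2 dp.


eta = (3111.6/3560.5)*100 = 87.39 %

87.39 %


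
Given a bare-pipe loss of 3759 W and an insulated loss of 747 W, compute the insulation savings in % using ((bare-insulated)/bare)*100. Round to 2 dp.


Savings = ((3759-747)/3759)*100 = 80.13 %

80.13 %


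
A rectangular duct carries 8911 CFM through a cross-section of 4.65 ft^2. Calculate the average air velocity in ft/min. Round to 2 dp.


V = 8911 / 4.65 = 1916.34 ft/min

1916.34 ft/min


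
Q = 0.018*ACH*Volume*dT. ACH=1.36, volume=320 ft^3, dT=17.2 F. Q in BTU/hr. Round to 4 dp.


Q = 0.018 * 1.36 * 320 * 17.2 = 134.7379 BTU/hr

134.7379 BTU/hr


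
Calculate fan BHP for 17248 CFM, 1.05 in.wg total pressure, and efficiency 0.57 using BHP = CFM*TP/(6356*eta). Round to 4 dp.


BHP = 17248 * 1.05 / (6356 * 0.57) = 4.9988 hp

4.9988 hp


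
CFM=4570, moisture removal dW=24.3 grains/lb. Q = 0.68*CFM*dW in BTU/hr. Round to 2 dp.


Q = 0.68 * 4570 * 24.3 = 75514.68 BTU/hr

75514.68 BTU/hr


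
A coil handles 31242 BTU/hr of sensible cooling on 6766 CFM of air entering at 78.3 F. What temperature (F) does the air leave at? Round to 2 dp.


dT = 31242/(1.08*6766) = 4.2755
T_leave = 78.3 - 4.2755 = 74.02 F

74.02 F


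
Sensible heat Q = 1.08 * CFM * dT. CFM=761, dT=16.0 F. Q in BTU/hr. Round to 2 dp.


Q = 1.08 * 761 * 16.0 = 13150.08 BTU/hr

13150.08 BTU/hr


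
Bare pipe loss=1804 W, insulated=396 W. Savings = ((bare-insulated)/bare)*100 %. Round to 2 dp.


Savings = ((1804-396)/1804)*100 = 78.05 %

78.05 %


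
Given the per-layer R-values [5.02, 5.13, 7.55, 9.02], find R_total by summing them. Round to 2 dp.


R_total = 5.02 + 5.13 + 7.55 + 9.02 = 26.72

26.72


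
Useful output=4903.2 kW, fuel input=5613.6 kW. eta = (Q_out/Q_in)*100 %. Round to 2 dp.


eta = (4903.2/5613.6)*100 = 87.35 %

87.35 %


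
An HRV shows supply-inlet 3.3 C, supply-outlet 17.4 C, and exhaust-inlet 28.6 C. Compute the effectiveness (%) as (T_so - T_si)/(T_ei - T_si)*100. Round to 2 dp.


eff = (17.4-3.3)/(28.6-3.3)*100 = 55.73 %

55.73 %


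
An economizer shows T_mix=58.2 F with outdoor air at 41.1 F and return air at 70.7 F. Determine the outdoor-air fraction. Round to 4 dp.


frac = (58.2 - 70.7) / (41.1 - 70.7) = 0.4223

0.4223


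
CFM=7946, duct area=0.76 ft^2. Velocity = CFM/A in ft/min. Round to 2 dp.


V = 7946 / 0.76 = 10455.26 ft/min

10455.26 ft/min


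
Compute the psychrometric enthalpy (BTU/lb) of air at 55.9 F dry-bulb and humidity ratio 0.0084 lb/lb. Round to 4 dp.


h = 0.24*55.9 + 0.0084*(1061+0.444*55.9) = 22.5369 BTU/lb

22.5369 BTU/lb


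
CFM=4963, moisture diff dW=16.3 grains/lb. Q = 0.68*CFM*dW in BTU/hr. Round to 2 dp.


Q = 0.68 * 4963 * 16.3 = 55009.89 BTU/hr

55009.89 BTU/hr


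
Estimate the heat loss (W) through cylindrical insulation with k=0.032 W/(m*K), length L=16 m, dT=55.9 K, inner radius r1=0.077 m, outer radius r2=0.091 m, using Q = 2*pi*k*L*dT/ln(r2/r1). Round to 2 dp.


Q = 2*pi*0.032*16*55.9/ln(0.091/0.077) = 1076.48 W

1076.48 W


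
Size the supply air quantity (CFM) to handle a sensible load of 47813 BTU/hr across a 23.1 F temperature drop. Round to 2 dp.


CFM = 47813 / (1.08 * 23.1) = 1916.51

1916.51 CFM


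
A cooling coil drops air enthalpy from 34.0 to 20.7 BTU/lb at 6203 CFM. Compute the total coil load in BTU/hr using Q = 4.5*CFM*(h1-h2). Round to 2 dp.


Q = 4.5 * 6203 * (34.0 - 20.7) = 371249.55 BTU/hr

371249.55 BTU/hr


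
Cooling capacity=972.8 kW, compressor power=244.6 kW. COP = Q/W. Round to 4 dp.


COP = 972.8 / 244.6 = 3.9771

3.9771


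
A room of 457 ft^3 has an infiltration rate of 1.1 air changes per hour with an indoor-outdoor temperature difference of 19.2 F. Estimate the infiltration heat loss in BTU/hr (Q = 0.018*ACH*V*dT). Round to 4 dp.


Q = 0.018 * 1.1 * 457 * 19.2 = 173.7331 BTU/hr

173.7331 BTU/hr


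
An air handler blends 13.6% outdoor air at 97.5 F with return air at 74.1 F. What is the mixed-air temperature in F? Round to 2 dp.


T_mix = 74.1 + (13.6/100)*(97.5-74.1) = 77.28 F

77.28 F


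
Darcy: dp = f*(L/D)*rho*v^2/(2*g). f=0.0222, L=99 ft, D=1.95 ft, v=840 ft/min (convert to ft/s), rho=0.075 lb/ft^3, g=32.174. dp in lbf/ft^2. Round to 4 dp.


v_fps = 840/60 = 14.0 ft/s
dp = 0.0222*(99/1.95)*0.075*14.0^2/(2*32.174) = 0.2575 lbf/ft^2

0.2575 lbf/ft^2


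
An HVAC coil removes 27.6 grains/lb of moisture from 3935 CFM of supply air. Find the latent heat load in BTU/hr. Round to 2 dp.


Q = 0.68 * 3935 * 27.6 = 73852.08 BTU/hr

73852.08 BTU/hr


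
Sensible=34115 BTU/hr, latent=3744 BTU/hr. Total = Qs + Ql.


Qt = 34115 + 3744 = 37859 BTU/hr

37859 BTU/hr


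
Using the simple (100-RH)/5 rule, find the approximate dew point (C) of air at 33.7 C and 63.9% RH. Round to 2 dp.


Td = 33.7 - (100-63.9)/5 = 26.48 C

26.48 C


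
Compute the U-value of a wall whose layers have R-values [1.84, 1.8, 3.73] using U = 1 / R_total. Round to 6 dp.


R_total = 1.84 + 1.8 + 3.73 = 7.37
U = 1/7.37 = 0.135685

0.135685


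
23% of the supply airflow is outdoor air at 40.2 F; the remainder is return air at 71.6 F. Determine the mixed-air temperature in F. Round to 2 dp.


T_mix = 0.23*40.2 + 0.77*71.6 = 64.38 F

64.38 F


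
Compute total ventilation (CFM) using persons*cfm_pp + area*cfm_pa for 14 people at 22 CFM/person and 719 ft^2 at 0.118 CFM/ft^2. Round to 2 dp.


Total = 14*22 + 719*0.118 = 392.84 CFM

392.84 CFM


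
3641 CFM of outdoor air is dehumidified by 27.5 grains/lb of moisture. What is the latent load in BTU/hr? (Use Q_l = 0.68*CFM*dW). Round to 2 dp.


Q = 0.68 * 3641 * 27.5 = 68086.70 BTU/hr

68086.70 BTU/hr


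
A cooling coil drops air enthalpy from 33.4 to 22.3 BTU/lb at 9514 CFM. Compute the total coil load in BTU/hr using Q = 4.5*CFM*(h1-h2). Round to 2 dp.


Q = 4.5 * 9514 * (33.4 - 22.3) = 475224.30 BTU/hr

475224.30 BTU/hr


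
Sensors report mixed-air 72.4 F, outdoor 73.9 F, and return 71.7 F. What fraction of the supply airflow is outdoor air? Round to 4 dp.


frac = (72.4 - 71.7) / (73.9 - 71.7) = 0.3182

0.3182


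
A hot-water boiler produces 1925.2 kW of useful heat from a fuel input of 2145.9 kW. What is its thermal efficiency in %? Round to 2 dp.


eta = (1925.2/2145.9)*100 = 89.72 %

89.72 %


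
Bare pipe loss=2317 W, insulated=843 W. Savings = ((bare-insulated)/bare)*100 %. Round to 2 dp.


Savings = ((2317-843)/2317)*100 = 63.62 %

63.62 %


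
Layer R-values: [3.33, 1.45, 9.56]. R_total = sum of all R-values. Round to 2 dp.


R_total = 3.33 + 1.45 + 9.56 = 14.34

14.34


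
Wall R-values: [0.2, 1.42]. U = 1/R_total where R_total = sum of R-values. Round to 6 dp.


R_total = 0.2 + 1.42 = 1.62
U = 1/1.62 = 0.617284

0.617284


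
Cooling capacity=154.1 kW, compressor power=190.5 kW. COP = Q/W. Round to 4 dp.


COP = 154.1 / 190.5 = 0.8089

0.8089


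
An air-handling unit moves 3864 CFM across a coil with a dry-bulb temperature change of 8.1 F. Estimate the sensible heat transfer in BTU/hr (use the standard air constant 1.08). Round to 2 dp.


Q = 1.08 * 3864 * 8.1 = 33802.27 BTU/hr

33802.27 BTU/hr


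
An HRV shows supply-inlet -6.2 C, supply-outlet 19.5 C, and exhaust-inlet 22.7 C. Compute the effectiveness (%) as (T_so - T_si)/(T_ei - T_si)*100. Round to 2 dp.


eff = (19.5-(-6.2))/(22.7-(-6.2))*100 = 88.93 %

88.93 %


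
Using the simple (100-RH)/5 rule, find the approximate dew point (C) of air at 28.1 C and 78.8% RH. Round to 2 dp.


Td = 28.1 - (100-78.8)/5 = 23.86 C

23.86 C


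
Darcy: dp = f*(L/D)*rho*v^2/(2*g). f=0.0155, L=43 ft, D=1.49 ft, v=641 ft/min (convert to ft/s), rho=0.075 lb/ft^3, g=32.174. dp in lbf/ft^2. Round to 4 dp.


v_fps = 641/60 = 10.6833 ft/s
dp = 0.0155*(43/1.49)*0.075*10.6833^2/(2*32.174) = 0.0595 lbf/ft^2

0.0595 lbf/ft^2


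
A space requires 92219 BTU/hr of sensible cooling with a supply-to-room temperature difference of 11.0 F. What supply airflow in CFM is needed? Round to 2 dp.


CFM = 92219 / (1.08 * 11.0) = 7762.54

7762.54 CFM


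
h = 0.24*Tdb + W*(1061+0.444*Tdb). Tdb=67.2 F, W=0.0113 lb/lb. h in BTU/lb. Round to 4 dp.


h = 0.24*67.2 + 0.0113*(1061+0.444*67.2) = 28.4545 BTU/lb

28.4545 BTU/lb


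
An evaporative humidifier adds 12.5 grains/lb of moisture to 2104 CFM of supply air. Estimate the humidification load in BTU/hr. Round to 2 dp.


Q = 0.68 * 2104 * 12.5 = 17884.00 BTU/hr

17884.00 BTU/hr


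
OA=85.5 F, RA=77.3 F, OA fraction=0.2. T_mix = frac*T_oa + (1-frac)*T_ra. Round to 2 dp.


T_mix = 0.2*85.5 + 0.8*77.3 = 78.94 F

78.94 F


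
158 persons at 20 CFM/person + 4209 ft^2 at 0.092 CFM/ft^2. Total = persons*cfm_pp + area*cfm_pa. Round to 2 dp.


Total = 158*20 + 4209*0.092 = 3547.23 CFM

3547.23 CFM


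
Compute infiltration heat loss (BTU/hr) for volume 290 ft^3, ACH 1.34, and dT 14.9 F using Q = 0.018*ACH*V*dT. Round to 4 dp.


Q = 0.018 * 1.34 * 290 * 14.9 = 104.2225 BTU/hr

104.2225 BTU/hr


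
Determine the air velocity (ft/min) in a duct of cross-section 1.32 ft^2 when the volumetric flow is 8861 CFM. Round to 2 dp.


V = 8861 / 1.32 = 6712.88 ft/min

6712.88 ft/min


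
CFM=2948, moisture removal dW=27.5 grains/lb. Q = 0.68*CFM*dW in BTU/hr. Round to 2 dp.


Q = 0.68 * 2948 * 27.5 = 55127.60 BTU/hr

55127.60 BTU/hr


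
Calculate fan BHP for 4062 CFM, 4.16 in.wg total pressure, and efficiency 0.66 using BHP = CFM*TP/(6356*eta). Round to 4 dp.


BHP = 4062 * 4.16 / (6356 * 0.66) = 4.0281 hp

4.0281 hp


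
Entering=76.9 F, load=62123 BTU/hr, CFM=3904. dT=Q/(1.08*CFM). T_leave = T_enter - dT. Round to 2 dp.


dT = 62123/(1.08*3904) = 14.7339
T_leave = 76.9 - 14.7339 = 62.17 F

62.17 F


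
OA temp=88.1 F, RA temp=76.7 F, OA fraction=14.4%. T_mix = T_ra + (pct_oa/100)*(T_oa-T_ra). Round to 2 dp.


T_mix = 76.7 + (14.4/100)*(88.1-76.7) = 78.34 F

78.34 F


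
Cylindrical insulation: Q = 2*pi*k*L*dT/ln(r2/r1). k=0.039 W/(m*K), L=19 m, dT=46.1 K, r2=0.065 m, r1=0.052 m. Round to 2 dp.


Q = 2*pi*0.039*19*46.1/ln(0.065/0.052) = 961.87 W

961.87 W


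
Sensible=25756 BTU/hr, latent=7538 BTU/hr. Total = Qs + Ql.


Qt = 25756 + 7538 = 33294 BTU/hr

33294 BTU/hr


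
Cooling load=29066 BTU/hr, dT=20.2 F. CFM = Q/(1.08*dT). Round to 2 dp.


CFM = 29066 / (1.08 * 20.2) = 1332.32

1332.32 CFM


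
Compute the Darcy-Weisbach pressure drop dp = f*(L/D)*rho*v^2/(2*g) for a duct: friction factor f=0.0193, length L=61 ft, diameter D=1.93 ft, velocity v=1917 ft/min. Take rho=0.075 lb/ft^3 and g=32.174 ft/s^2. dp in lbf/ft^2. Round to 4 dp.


v_fps = 1917/60 = 31.95 ft/s
dp = 0.0193*(61/1.93)*0.075*31.95^2/(2*32.174) = 0.7258 lbf/ft^2

0.7258 lbf/ft^2


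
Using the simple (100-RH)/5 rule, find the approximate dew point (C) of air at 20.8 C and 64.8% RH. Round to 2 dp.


Td = 20.8 - (100-64.8)/5 = 13.76 C

13.76 C


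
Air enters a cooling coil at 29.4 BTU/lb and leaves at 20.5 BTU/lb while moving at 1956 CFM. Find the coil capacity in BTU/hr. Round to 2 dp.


Q = 4.5 * 1956 * (29.4 - 20.5) = 78337.80 BTU/hr

78337.80 BTU/hr


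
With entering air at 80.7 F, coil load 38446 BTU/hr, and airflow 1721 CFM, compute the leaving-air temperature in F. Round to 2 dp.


dT = 38446/(1.08*1721) = 20.6846
T_leave = 80.7 - 20.6846 = 60.02 F

60.02 F


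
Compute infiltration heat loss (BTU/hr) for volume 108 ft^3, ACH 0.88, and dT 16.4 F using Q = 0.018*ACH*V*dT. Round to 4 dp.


Q = 0.018 * 0.88 * 108 * 16.4 = 28.0558 BTU/hr

28.0558 BTU/hr


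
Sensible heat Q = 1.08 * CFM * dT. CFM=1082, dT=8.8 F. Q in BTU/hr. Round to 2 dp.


Q = 1.08 * 1082 * 8.8 = 10283.33 BTU/hr

10283.33 BTU/hr


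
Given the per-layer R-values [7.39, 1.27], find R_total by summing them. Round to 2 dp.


R_total = 7.39 + 1.27 = 8.66

8.66


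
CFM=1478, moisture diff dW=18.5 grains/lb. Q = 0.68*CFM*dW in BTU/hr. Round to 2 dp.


Q = 0.68 * 1478 * 18.5 = 18593.24 BTU/hr

18593.24 BTU/hr


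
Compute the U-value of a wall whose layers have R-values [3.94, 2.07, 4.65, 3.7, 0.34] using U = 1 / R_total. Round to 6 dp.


R_total = 3.94 + 2.07 + 4.65 + 3.7 + 0.34 = 14.70
U = 1/14.70 = 0.068027

0.068027


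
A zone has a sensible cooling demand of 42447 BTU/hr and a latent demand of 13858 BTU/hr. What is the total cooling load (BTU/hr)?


Qt = 42447 + 13858 = 56305 BTU/hr

56305 BTU/hr


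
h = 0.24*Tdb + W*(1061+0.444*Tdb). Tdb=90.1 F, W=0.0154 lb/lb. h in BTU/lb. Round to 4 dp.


h = 0.24*90.1 + 0.0154*(1061+0.444*90.1) = 38.5795 BTU/lb

38.5795 BTU/lb


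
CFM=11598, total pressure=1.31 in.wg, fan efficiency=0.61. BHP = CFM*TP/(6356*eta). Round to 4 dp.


BHP = 11598 * 1.31 / (6356 * 0.61) = 3.9187 hp

3.9187 hp


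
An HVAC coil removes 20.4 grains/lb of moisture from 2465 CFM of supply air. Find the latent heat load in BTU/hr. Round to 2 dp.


Q = 0.68 * 2465 * 20.4 = 34194.48 BTU/hr

34194.48 BTU/hr


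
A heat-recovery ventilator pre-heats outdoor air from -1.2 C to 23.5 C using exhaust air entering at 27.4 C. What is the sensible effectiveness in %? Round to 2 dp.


eff = (23.5-(-1.2))/(27.4-(-1.2))*100 = 86.36 %

86.36 %


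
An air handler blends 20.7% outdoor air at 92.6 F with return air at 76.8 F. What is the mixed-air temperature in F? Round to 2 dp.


T_mix = 76.8 + (20.7/100)*(92.6-76.8) = 80.07 F

80.07 F


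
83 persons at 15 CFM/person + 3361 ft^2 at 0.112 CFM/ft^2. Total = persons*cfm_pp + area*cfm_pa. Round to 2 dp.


Total = 83*15 + 3361*0.112 = 1621.43 CFM

1621.43 CFM


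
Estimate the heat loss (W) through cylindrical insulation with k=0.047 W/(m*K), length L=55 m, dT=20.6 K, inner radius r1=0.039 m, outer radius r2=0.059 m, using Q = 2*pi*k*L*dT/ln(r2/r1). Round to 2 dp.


Q = 2*pi*0.047*55*20.6/ln(0.059/0.039) = 808.23 W

808.23 W


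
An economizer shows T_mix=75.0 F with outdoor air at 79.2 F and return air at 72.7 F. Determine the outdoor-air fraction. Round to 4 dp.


frac = (75.0 - 72.7) / (79.2 - 72.7) = 0.3538

0.3538


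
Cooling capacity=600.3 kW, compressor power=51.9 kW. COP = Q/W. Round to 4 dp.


COP = 600.3 / 51.9 = 11.5665

11.5665


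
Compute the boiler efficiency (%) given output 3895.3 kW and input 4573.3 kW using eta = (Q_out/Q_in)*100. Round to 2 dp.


eta = (3895.3/4573.3)*100 = 85.17 %

85.17 %


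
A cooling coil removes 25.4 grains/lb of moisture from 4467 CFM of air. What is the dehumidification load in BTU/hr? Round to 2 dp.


Q = 0.68 * 4467 * 25.4 = 77154.02 BTU/hr

77154.02 BTU/hr


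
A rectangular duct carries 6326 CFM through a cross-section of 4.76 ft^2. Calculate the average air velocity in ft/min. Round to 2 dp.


V = 6326 / 4.76 = 1328.99 ft/min

1328.99 ft/min


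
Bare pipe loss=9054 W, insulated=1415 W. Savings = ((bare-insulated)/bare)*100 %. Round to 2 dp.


Savings = ((9054-1415)/9054)*100 = 84.37 %

84.37 %


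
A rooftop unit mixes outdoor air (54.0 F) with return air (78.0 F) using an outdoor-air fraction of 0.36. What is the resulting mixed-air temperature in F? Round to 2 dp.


T_mix = 0.36*54.0 + 0.64*78.0 = 69.36 F

69.36 F


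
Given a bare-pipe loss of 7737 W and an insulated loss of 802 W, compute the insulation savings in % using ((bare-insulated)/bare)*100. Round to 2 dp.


Savings = ((7737-802)/7737)*100 = 89.63 %

89.63 %


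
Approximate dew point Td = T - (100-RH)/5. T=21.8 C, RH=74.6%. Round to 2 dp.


Td = 21.8 - (100-74.6)/5 = 16.72 C

16.72 C


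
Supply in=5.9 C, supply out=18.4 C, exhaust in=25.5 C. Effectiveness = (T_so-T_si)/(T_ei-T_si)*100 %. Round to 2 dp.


eff = (18.4-5.9)/(25.5-5.9)*100 = 63.78 %

63.78 %


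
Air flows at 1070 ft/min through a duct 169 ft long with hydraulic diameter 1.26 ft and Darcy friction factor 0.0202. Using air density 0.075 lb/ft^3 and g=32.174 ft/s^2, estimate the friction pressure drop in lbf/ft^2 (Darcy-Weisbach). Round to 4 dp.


v_fps = 1070/60 = 17.8333 ft/s
dp = 0.0202*(169/1.26)*0.075*17.8333^2/(2*32.174) = 1.0043 lbf/ft^2

1.0043 lbf/ft^2


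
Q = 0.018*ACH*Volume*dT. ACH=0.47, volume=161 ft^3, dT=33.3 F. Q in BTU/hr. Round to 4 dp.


Q = 0.018 * 0.47 * 161 * 33.3 = 45.3566 BTU/hr

45.3566 BTU/hr


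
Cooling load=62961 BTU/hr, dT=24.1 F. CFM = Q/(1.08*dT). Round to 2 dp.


CFM = 62961 / (1.08 * 24.1) = 2418.97

2418.97 CFM


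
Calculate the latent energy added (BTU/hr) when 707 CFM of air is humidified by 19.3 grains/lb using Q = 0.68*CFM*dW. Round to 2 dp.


Q = 0.68 * 707 * 19.3 = 9278.67 BTU/hr

9278.67 BTU/hr


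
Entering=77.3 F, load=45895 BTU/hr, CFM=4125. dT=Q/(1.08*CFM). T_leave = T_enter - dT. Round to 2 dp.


dT = 45895/(1.08*4125) = 10.3019
T_leave = 77.3 - 10.3019 = 67.00 F

67.00 F


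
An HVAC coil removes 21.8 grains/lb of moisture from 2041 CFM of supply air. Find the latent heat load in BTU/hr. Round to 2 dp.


Q = 0.68 * 2041 * 21.8 = 30255.78 BTU/hr

30255.78 BTU/hr


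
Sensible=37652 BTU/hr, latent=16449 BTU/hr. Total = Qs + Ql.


Qt = 37652 + 16449 = 54101 BTU/hr

54101 BTU/hr


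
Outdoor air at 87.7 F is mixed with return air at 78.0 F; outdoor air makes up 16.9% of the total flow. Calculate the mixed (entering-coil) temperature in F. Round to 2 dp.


T_mix = 78.0 + (16.9/100)*(87.7-78.0) = 79.64 F

79.64 F


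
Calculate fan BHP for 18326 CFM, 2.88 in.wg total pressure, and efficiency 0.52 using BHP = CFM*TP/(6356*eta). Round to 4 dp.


BHP = 18326 * 2.88 / (6356 * 0.52) = 15.9688 hp

15.9688 hp


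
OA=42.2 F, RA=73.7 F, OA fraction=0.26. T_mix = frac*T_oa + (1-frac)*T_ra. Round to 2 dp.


T_mix = 0.26*42.2 + 0.74*73.7 = 65.51 F

65.51 F


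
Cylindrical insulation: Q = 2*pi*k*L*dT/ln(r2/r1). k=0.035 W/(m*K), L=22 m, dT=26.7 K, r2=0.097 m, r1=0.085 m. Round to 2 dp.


Q = 2*pi*0.035*22*26.7/ln(0.097/0.085) = 978.16 W

978.16 W


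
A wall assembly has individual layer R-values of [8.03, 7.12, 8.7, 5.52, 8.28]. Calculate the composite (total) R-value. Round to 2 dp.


R_total = 8.03 + 7.12 + 8.7 + 5.52 + 8.28 = 37.65

37.65


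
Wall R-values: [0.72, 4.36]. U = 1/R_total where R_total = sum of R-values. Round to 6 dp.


R_total = 0.72 + 4.36 = 5.08
U = 1/5.08 = 0.196850

0.196850


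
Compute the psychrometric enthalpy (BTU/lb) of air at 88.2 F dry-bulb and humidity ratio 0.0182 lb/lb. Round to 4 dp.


h = 0.24*88.2 + 0.0182*(1061+0.444*88.2) = 41.1909 BTU/lb

41.1909 BTU/lb


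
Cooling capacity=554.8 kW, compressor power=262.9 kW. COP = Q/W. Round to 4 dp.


COP = 554.8 / 262.9 = 2.1103

2.1103


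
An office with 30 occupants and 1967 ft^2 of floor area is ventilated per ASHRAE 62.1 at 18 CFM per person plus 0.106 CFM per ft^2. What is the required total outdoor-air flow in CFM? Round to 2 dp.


Total = 30*18 + 1967*0.106 = 748.50 CFM

748.50 CFM


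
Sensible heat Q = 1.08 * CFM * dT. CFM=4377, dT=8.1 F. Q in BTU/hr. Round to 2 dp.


Q = 1.08 * 4377 * 8.1 = 38290.00 BTU/hr

38290.00 BTU/hr


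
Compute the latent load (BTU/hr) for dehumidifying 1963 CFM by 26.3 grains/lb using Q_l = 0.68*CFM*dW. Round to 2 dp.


Q = 0.68 * 1963 * 26.3 = 35106.29 BTU/hr

35106.29 BTU/hr


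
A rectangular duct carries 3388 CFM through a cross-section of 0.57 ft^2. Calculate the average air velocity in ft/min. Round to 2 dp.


V = 3388 / 0.57 = 5943.86 ft/min

5943.86 ft/min


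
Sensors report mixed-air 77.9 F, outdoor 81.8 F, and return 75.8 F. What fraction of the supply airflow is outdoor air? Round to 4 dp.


frac = (77.9 - 75.8) / (81.8 - 75.8) = 0.3500

0.3500


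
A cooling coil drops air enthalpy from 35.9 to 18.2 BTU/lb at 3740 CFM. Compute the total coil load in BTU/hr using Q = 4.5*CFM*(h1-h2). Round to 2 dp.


Q = 4.5 * 3740 * (35.9 - 18.2) = 297891.00 BTU/hr

297891.00 BTU/hr


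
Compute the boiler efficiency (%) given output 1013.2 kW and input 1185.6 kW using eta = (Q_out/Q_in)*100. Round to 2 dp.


eta = (1013.2/1185.6)*100 = 85.46 %

85.46 %


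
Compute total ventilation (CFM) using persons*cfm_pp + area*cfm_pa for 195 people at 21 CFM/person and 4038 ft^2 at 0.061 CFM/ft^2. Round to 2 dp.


Total = 195*21 + 4038*0.061 = 4341.32 CFM

4341.32 CFM


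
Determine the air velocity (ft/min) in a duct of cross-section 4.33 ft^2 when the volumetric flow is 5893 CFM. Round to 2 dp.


V = 5893 / 4.33 = 1360.97 ft/min

1360.97 ft/min


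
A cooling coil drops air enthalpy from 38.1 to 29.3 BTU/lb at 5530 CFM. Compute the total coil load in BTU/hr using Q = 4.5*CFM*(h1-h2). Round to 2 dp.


Q = 4.5 * 5530 * (38.1 - 29.3) = 218988.00 BTU/hr

218988.00 BTU/hr


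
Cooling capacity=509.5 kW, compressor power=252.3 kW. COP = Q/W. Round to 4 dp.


COP = 509.5 / 252.3 = 2.0194

2.0194


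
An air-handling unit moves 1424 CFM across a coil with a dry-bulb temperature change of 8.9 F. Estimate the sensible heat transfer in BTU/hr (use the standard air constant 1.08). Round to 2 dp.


Q = 1.08 * 1424 * 8.9 = 13687.49 BTU/hr

13687.49 BTU/hr


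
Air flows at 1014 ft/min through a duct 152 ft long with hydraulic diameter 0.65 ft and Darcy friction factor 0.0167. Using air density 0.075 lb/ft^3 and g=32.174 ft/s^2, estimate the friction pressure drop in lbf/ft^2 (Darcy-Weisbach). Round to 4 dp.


v_fps = 1014/60 = 16.9 ft/s
dp = 0.0167*(152/0.65)*0.075*16.9^2/(2*32.174) = 1.3000 lbf/ft^2

1.3000 lbf/ft^2


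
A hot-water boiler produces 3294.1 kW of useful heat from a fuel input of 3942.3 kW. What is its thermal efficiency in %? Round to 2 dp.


eta = (3294.1/3942.3)*100 = 83.56 %

83.56 %


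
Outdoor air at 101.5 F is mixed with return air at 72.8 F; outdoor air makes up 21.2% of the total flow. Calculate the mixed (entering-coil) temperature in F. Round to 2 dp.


T_mix = 72.8 + (21.2/100)*(101.5-72.8) = 78.88 F

78.88 F


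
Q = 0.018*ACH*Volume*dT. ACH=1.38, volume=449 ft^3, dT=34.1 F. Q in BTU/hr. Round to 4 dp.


Q = 0.018 * 1.38 * 449 * 34.1 = 380.3228 BTU/hr

380.3228 BTU/hr


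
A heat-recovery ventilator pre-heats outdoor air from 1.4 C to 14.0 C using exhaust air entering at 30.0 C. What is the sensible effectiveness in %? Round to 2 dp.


eff = (14.0-1.4)/(30.0-1.4)*100 = 44.06 %

44.06 %


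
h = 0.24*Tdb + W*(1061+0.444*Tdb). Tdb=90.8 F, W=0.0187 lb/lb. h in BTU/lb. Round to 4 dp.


h = 0.24*90.8 + 0.0187*(1061+0.444*90.8) = 42.3866 BTU/lb

42.3866 BTU/lb


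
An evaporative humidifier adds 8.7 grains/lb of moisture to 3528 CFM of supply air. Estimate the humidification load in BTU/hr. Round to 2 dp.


Q = 0.68 * 3528 * 8.7 = 20871.65 BTU/hr

20871.65 BTU/hr


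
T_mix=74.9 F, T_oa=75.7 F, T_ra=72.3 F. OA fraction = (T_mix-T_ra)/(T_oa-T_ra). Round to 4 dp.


frac = (74.9 - 72.3) / (75.7 - 72.3) = 0.7647

0.7647


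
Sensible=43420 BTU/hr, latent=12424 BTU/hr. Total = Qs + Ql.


Qt = 43420 + 12424 = 55844 BTU/hr

55844 BTU/hr


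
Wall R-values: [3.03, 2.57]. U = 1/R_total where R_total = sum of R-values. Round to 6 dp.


R_total = 3.03 + 2.57 = 5.60
U = 1/5.60 = 0.178571

0.178571


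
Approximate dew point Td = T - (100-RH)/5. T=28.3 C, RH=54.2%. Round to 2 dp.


Td = 28.3 - (100-54.2)/5 = 19.14 C

19.14 C


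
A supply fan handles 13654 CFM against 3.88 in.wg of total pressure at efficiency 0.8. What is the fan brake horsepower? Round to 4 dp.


BHP = 13654 * 3.88 / (6356 * 0.8) = 10.4188 hp

10.4188 hp


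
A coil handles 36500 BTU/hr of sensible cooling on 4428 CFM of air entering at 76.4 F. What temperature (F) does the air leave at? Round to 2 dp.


dT = 36500/(1.08*4428) = 7.6324
T_leave = 76.4 - 7.6324 = 68.77 F

68.77 F


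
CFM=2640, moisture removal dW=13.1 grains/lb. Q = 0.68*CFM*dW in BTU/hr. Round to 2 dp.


Q = 0.68 * 2640 * 13.1 = 23517.12 BTU/hr

23517.12 BTU/hr


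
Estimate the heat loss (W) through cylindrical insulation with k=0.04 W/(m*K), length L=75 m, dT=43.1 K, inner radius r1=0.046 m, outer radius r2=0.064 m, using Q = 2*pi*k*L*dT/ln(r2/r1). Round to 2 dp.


Q = 2*pi*0.04*75*43.1/ln(0.064/0.046) = 2460.06 W

2460.06 W


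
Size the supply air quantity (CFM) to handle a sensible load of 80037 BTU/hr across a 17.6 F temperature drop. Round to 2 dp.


CFM = 80037 / (1.08 * 17.6) = 4210.70

4210.70 CFM


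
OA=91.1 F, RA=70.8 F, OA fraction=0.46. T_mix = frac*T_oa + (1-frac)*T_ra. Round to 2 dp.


T_mix = 0.46*91.1 + 0.54*70.8 = 80.14 F

80.14 F


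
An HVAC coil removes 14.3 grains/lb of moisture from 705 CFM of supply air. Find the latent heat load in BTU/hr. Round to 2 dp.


Q = 0.68 * 705 * 14.3 = 6855.42 BTU/hr

6855.42 BTU/hr


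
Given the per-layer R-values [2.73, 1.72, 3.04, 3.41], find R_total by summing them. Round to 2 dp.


R_total = 2.73 + 1.72 + 3.04 + 3.41 = 10.90

10.90


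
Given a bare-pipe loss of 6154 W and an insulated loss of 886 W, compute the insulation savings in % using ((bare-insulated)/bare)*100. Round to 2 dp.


Savings = ((6154-886)/6154)*100 = 85.60 %

85.60 %
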